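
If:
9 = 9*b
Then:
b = 1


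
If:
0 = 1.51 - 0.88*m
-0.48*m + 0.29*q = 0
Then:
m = 1.72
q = 2.84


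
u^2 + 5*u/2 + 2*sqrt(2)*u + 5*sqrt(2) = (u + 5/2)*(u + 2*sqrt(2))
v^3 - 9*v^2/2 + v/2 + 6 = (v - 4)*(v - 3/2)*(v + 1)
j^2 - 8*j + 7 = (j - 7)*(j - 1)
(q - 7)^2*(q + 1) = q^3 - 13*q^2 + 35*q + 49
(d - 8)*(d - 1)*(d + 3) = d^3 - 6*d^2 - 19*d + 24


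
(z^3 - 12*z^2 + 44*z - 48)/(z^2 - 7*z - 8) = (-z^3 + 12*z^2 - 44*z + 48)/(-z^2 + 7*z + 8)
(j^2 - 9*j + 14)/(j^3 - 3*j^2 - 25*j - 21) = (j - 2)/(j^2 + 4*j + 3)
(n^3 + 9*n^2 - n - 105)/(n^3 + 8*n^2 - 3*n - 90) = (n + 7)/(n + 6)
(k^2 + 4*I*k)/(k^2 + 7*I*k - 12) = k/(k + 3*I)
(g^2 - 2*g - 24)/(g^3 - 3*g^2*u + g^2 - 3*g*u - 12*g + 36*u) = (6 - g)/(-g^2 + 3*g*u + 3*g - 9*u)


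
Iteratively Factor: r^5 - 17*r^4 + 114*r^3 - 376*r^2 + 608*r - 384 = (r - 3)*(r^4 - 14*r^3 + 72*r^2 - 160*r + 128) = (r - 3)*(r - 2)*(r^3 - 12*r^2 + 48*r - 64) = (r - 4)*(r - 3)*(r - 2)*(r^2 - 8*r + 16) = (r - 4)^2*(r - 3)*(r - 2)*(r - 4)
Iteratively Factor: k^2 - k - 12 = (k - 4)*(k + 3)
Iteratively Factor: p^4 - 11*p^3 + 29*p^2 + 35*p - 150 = (p + 2)*(p^3 - 13*p^2 + 55*p - 75) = (p - 5)*(p + 2)*(p^2 - 8*p + 15) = (p - 5)^2*(p + 2)*(p - 3)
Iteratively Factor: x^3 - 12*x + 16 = (x - 2)*(x^2 + 2*x - 8) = (x - 2)*(x + 4)*(x - 2)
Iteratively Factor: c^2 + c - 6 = (c + 3)*(c - 2)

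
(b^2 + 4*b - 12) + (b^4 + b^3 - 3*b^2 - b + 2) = b^4 + b^3 - 2*b^2 + 3*b - 10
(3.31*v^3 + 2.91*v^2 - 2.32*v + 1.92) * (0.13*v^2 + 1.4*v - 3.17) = 0.4303*v^5 + 5.0123*v^4 - 6.7203*v^3 - 12.2231*v^2 + 10.0424*v - 6.0864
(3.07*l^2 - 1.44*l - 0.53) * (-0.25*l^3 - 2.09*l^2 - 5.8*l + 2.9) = -0.7675*l^5 - 6.0563*l^4 - 14.6639*l^3 + 18.3627*l^2 - 1.102*l - 1.537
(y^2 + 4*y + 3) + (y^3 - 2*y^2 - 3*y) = y^3 - y^2 + y + 3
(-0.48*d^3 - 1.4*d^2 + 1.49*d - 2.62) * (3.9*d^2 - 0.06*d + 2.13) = -1.872*d^5 - 5.4312*d^4 + 4.8726*d^3 - 13.2894*d^2 + 3.3309*d - 5.5806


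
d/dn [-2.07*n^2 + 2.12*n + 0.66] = 2.12 - 4.14*n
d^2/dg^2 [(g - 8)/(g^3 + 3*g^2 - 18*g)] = 6*(g*(g^2 + 3*g - 18)*(-g^2 - 2*g - (g - 8)*(g + 1) + 6) + 3*(g - 8)*(g^2 + 2*g - 6)^2)/(g^3*(g^2 + 3*g - 18)^3)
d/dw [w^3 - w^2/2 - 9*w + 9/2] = 3*w^2 - w - 9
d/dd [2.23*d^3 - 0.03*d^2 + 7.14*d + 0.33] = 6.69*d^2 - 0.06*d + 7.14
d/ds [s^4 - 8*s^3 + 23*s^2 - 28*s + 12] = 4*s^3 - 24*s^2 + 46*s - 28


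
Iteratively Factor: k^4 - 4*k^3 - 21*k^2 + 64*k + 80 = (k - 4)*(k^3 - 21*k - 20) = (k - 5)*(k - 4)*(k^2 + 5*k + 4) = (k - 5)*(k - 4)*(k + 1)*(k + 4)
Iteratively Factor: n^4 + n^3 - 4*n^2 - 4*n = (n - 2)*(n^3 + 3*n^2 + 2*n) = n*(n - 2)*(n^2 + 3*n + 2) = n*(n - 2)*(n + 1)*(n + 2)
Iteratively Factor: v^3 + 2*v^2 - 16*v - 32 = (v + 2)*(v^2 - 16) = (v + 2)*(v + 4)*(v - 4)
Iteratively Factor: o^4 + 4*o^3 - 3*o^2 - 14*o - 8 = (o + 1)*(o^3 + 3*o^2 - 6*o - 8) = (o + 1)*(o + 4)*(o^2 - o - 2) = (o - 2)*(o + 1)*(o + 4)*(o + 1)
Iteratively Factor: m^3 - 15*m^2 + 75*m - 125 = (m - 5)*(m^2 - 10*m + 25) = (m - 5)^2*(m - 5)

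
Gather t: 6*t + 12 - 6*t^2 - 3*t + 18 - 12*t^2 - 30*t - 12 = -18*t^2 - 27*t + 18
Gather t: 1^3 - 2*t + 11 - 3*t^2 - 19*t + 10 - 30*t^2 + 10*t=-33*t^2 - 11*t + 22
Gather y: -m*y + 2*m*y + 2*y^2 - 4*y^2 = m*y - 2*y^2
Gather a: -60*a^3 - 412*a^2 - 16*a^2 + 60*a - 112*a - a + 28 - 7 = -60*a^3 - 428*a^2 - 53*a + 21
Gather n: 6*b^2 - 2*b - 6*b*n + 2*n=6*b^2 - 2*b + n*(2 - 6*b)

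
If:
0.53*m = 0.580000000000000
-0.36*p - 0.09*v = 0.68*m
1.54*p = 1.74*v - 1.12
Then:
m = 1.09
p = -1.82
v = -0.97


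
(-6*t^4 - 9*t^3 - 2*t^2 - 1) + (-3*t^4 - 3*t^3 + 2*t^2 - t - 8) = -9*t^4 - 12*t^3 - t - 9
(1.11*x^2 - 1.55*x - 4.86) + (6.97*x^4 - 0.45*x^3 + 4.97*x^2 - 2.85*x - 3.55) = 6.97*x^4 - 0.45*x^3 + 6.08*x^2 - 4.4*x - 8.41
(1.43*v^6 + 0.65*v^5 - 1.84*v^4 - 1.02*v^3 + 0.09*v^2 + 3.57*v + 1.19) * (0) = 0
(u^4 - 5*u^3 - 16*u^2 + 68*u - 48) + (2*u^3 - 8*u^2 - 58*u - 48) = u^4 - 3*u^3 - 24*u^2 + 10*u - 96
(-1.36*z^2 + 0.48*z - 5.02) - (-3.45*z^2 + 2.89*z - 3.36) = 2.09*z^2 - 2.41*z - 1.66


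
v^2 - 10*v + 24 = (v - 6)*(v - 4)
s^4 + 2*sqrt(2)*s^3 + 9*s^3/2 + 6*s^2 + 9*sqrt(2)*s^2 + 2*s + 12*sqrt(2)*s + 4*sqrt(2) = (s + 1/2)*(s + 2)^2*(s + 2*sqrt(2))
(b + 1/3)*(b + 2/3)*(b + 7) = b^3 + 8*b^2 + 65*b/9 + 14/9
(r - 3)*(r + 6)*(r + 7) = r^3 + 10*r^2 + 3*r - 126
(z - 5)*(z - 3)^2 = z^3 - 11*z^2 + 39*z - 45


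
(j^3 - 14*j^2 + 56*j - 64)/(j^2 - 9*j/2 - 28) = 2*(j^2 - 6*j + 8)/(2*j + 7)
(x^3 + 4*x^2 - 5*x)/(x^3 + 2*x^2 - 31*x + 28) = x*(x + 5)/(x^2 + 3*x - 28)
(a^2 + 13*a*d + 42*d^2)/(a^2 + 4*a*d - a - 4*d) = (a^2 + 13*a*d + 42*d^2)/(a^2 + 4*a*d - a - 4*d)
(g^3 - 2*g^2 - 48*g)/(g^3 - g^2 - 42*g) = (g - 8)/(g - 7)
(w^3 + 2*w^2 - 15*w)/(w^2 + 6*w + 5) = w*(w - 3)/(w + 1)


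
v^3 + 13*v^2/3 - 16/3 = (v - 1)*(v + 4/3)*(v + 4)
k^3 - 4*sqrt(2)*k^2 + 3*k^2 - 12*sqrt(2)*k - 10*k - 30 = (k + 3)*(k - 5*sqrt(2))*(k + sqrt(2))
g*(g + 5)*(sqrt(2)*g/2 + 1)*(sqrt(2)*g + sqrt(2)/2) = g^4 + sqrt(2)*g^3 + 11*g^3/2 + 5*g^2/2 + 11*sqrt(2)*g^2/2 + 5*sqrt(2)*g/2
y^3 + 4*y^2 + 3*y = y*(y + 1)*(y + 3)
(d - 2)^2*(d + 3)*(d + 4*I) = d^4 - d^3 + 4*I*d^3 - 8*d^2 - 4*I*d^2 + 12*d - 32*I*d + 48*I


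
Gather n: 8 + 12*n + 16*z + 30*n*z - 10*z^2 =n*(30*z + 12) - 10*z^2 + 16*z + 8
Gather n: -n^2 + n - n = -n^2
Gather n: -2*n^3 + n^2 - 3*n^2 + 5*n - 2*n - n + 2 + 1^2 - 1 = -2*n^3 - 2*n^2 + 2*n + 2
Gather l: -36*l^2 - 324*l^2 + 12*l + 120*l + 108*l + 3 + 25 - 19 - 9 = -360*l^2 + 240*l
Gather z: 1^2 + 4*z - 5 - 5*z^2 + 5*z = -5*z^2 + 9*z - 4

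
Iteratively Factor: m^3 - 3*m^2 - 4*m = (m - 4)*(m^2 + m) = (m - 4)*(m + 1)*(m)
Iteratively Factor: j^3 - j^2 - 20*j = (j - 5)*(j^2 + 4*j) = j*(j - 5)*(j + 4)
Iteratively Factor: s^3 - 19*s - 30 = (s + 2)*(s^2 - 2*s - 15) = (s - 5)*(s + 2)*(s + 3)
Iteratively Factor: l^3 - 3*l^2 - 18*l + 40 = (l - 5)*(l^2 + 2*l - 8) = (l - 5)*(l - 2)*(l + 4)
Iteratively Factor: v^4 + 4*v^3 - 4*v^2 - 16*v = (v + 2)*(v^3 + 2*v^2 - 8*v) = v*(v + 2)*(v^2 + 2*v - 8) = v*(v + 2)*(v + 4)*(v - 2)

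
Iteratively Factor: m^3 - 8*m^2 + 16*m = (m - 4)*(m^2 - 4*m) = m*(m - 4)*(m - 4)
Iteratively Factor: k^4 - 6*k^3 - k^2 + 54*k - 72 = (k - 4)*(k^3 - 2*k^2 - 9*k + 18) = (k - 4)*(k - 3)*(k^2 + k - 6) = (k - 4)*(k - 3)*(k - 2)*(k + 3)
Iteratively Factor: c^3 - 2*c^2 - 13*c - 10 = (c + 1)*(c^2 - 3*c - 10) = (c + 1)*(c + 2)*(c - 5)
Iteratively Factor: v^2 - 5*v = (v - 5)*(v)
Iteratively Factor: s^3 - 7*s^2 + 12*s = (s - 3)*(s^2 - 4*s) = (s - 4)*(s - 3)*(s)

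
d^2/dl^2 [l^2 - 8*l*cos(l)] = 8*l*cos(l) + 16*sin(l) + 2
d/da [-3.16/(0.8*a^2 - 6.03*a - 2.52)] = (5.056*a - 19.0548)/(-0.8*a^2 + 6.03*a + 2.52)^2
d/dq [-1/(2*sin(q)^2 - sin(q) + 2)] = (4*sin(q) - 1)*cos(q)/(-sin(q) - cos(2*q) + 3)^2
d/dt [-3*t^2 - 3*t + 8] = -6*t - 3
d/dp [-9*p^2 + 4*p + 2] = 4 - 18*p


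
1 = 1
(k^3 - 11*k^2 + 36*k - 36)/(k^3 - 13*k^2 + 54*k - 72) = (k - 2)/(k - 4)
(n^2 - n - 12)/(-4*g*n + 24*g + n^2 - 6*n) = (-n^2 + n + 12)/(4*g*n - 24*g - n^2 + 6*n)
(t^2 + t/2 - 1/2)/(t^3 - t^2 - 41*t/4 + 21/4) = 2*(t + 1)/(2*t^2 - t - 21)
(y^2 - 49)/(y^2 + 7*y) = (y - 7)/y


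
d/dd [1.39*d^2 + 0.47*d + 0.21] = 2.78*d + 0.47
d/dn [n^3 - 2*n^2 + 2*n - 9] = 3*n^2 - 4*n + 2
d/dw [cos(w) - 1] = -sin(w)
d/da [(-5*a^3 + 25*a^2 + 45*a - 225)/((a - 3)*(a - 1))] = 5*(-a^2 + 2*a - 17)/(a^2 - 2*a + 1)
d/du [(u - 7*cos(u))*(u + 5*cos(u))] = 2*u*sin(u) + 2*u + 35*sin(2*u) - 2*cos(u)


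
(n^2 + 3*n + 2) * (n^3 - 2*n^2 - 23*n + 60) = n^5 + n^4 - 27*n^3 - 13*n^2 + 134*n + 120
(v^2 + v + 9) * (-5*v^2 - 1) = -5*v^4 - 5*v^3 - 46*v^2 - v - 9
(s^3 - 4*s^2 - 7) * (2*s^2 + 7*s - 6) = 2*s^5 - s^4 - 34*s^3 + 10*s^2 - 49*s + 42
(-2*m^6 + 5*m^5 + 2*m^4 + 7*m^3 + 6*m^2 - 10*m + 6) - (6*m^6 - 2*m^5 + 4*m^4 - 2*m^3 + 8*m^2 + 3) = -8*m^6 + 7*m^5 - 2*m^4 + 9*m^3 - 2*m^2 - 10*m + 3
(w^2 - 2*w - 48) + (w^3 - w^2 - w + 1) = w^3 - 3*w - 47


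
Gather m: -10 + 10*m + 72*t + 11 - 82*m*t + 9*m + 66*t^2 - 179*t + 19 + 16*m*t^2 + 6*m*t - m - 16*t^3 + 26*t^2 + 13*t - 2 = m*(16*t^2 - 76*t + 18) - 16*t^3 + 92*t^2 - 94*t + 18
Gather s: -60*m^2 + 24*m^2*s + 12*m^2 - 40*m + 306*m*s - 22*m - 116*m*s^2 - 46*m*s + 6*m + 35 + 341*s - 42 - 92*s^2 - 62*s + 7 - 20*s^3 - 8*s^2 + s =-48*m^2 - 56*m - 20*s^3 + s^2*(-116*m - 100) + s*(24*m^2 + 260*m + 280)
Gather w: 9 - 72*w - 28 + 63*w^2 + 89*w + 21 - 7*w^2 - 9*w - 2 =56*w^2 + 8*w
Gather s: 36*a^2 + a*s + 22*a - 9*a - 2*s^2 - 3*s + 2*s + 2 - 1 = 36*a^2 + 13*a - 2*s^2 + s*(a - 1) + 1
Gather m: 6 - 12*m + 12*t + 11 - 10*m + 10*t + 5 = -22*m + 22*t + 22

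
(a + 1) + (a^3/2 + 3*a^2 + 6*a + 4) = a^3/2 + 3*a^2 + 7*a + 5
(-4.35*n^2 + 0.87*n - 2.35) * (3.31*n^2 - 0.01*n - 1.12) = -14.3985*n^4 + 2.9232*n^3 - 2.9152*n^2 - 0.9509*n + 2.632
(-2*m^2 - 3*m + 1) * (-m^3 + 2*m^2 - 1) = 2*m^5 - m^4 - 7*m^3 + 4*m^2 + 3*m - 1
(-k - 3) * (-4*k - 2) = 4*k^2 + 14*k + 6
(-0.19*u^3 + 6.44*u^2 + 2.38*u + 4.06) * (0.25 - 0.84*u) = 0.1596*u^4 - 5.4571*u^3 - 0.3892*u^2 - 2.8154*u + 1.015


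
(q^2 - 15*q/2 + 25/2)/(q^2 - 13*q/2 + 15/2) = (2*q - 5)/(2*q - 3)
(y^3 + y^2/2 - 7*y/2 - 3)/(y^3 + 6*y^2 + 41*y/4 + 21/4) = 2*(y - 2)/(2*y + 7)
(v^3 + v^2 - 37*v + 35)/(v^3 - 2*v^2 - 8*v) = (-v^3 - v^2 + 37*v - 35)/(v*(-v^2 + 2*v + 8))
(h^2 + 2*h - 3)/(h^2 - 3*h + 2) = (h + 3)/(h - 2)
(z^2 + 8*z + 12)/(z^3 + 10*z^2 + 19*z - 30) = (z + 2)/(z^2 + 4*z - 5)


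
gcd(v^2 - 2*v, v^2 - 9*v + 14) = v - 2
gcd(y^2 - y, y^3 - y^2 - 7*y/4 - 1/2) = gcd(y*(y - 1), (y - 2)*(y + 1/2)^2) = 1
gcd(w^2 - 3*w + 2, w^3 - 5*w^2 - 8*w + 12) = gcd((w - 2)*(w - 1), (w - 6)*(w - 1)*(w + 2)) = w - 1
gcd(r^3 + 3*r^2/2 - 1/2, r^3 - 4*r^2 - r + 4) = r + 1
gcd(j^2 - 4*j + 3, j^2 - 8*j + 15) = j - 3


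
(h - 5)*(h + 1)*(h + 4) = h^3 - 21*h - 20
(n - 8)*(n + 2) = n^2 - 6*n - 16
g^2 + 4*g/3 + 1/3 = (g + 1/3)*(g + 1)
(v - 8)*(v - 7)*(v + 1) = v^3 - 14*v^2 + 41*v + 56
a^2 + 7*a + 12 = (a + 3)*(a + 4)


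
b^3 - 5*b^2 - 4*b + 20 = (b - 5)*(b - 2)*(b + 2)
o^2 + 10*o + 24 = (o + 4)*(o + 6)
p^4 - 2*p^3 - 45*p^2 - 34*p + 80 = (p - 8)*(p - 1)*(p + 2)*(p + 5)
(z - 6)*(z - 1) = z^2 - 7*z + 6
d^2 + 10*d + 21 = (d + 3)*(d + 7)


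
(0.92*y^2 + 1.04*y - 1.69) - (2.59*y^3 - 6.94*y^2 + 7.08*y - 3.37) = -2.59*y^3 + 7.86*y^2 - 6.04*y + 1.68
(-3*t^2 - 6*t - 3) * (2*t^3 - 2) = -6*t^5 - 12*t^4 - 6*t^3 + 6*t^2 + 12*t + 6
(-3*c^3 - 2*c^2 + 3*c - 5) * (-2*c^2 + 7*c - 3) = 6*c^5 - 17*c^4 - 11*c^3 + 37*c^2 - 44*c + 15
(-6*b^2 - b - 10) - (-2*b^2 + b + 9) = -4*b^2 - 2*b - 19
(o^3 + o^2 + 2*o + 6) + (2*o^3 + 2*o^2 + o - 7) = 3*o^3 + 3*o^2 + 3*o - 1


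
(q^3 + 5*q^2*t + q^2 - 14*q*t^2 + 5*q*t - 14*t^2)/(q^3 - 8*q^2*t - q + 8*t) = (q^2 + 5*q*t - 14*t^2)/(q^2 - 8*q*t - q + 8*t)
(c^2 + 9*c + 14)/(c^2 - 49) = (c + 2)/(c - 7)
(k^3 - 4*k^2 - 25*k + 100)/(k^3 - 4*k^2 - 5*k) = (k^2 + k - 20)/(k*(k + 1))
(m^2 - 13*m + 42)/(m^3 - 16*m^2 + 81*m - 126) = 1/(m - 3)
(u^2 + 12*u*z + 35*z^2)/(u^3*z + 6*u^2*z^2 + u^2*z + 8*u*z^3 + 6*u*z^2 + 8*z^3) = (u^2 + 12*u*z + 35*z^2)/(z*(u^3 + 6*u^2*z + u^2 + 8*u*z^2 + 6*u*z + 8*z^2))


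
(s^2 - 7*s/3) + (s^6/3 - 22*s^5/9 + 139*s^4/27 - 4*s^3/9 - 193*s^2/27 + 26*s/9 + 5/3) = s^6/3 - 22*s^5/9 + 139*s^4/27 - 4*s^3/9 - 166*s^2/27 + 5*s/9 + 5/3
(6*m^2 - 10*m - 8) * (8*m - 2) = 48*m^3 - 92*m^2 - 44*m + 16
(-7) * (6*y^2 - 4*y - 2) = -42*y^2 + 28*y + 14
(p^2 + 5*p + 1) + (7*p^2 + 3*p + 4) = 8*p^2 + 8*p + 5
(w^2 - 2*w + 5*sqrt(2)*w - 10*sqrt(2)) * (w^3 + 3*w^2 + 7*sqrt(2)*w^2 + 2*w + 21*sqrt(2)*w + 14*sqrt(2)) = w^5 + w^4 + 12*sqrt(2)*w^4 + 12*sqrt(2)*w^3 + 66*w^3 - 48*sqrt(2)*w^2 + 66*w^2 - 280*w - 48*sqrt(2)*w - 280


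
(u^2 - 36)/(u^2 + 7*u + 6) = (u - 6)/(u + 1)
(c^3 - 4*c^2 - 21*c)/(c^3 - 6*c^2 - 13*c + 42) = c/(c - 2)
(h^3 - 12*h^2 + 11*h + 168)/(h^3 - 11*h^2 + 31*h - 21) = (h^2 - 5*h - 24)/(h^2 - 4*h + 3)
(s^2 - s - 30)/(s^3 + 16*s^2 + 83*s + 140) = (s - 6)/(s^2 + 11*s + 28)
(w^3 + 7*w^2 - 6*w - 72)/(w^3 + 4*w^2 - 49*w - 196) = (w^2 + 3*w - 18)/(w^2 - 49)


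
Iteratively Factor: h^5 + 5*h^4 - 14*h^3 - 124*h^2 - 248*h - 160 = (h + 2)*(h^4 + 3*h^3 - 20*h^2 - 84*h - 80) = (h + 2)*(h + 4)*(h^3 - h^2 - 16*h - 20) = (h + 2)^2*(h + 4)*(h^2 - 3*h - 10) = (h - 5)*(h + 2)^2*(h + 4)*(h + 2)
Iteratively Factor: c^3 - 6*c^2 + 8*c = (c - 4)*(c^2 - 2*c) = c*(c - 4)*(c - 2)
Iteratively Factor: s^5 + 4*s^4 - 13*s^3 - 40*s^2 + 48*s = (s)*(s^4 + 4*s^3 - 13*s^2 - 40*s + 48) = s*(s - 3)*(s^3 + 7*s^2 + 8*s - 16) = s*(s - 3)*(s + 4)*(s^2 + 3*s - 4) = s*(s - 3)*(s + 4)^2*(s - 1)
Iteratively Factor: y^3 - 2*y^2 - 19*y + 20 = (y - 1)*(y^2 - y - 20) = (y - 1)*(y + 4)*(y - 5)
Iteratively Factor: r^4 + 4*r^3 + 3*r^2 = (r)*(r^3 + 4*r^2 + 3*r) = r*(r + 1)*(r^2 + 3*r) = r*(r + 1)*(r + 3)*(r)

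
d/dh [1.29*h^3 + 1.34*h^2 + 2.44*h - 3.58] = 3.87*h^2 + 2.68*h + 2.44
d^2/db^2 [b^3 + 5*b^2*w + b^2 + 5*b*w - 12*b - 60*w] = 6*b + 10*w + 2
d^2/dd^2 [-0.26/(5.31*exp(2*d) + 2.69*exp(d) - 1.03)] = ((5.5224*exp(d) + 0.6994)*(5.31*exp(2*d) + 2.69*exp(d) - 1.03) - 0.26*(10.62*exp(d) + 2.69)*(21.24*exp(d) + 5.38)*exp(d))*exp(d)/(5.31*exp(2*d) + 2.69*exp(d) - 1.03)^3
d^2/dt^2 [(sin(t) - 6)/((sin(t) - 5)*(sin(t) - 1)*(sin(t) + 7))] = (-4*sin(t)^6 + 47*sin(t)^5 - 30*sin(t)^4 - 98*sin(t)^3 - 2464*sin(t)^2 + 4491*sin(t) + 13418)/((sin(t) - 5)^3*(sin(t) - 1)^2*(sin(t) + 7)^3)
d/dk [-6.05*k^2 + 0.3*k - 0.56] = 0.3 - 12.1*k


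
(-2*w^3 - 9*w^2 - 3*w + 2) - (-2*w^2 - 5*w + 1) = -2*w^3 - 7*w^2 + 2*w + 1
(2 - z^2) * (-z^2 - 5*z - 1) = z^4 + 5*z^3 - z^2 - 10*z - 2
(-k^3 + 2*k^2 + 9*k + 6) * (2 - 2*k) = 2*k^4 - 6*k^3 - 14*k^2 + 6*k + 12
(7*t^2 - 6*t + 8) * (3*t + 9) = 21*t^3 + 45*t^2 - 30*t + 72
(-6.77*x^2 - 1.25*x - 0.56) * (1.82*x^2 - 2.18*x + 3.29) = -12.3214*x^4 + 12.4836*x^3 - 20.5675*x^2 - 2.8917*x - 1.8424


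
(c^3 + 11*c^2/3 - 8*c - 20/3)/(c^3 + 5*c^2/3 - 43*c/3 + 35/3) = (3*c^2 - 4*c - 4)/(3*c^2 - 10*c + 7)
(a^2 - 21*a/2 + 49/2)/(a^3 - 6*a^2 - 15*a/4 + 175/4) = 2*(a - 7)/(2*a^2 - 5*a - 25)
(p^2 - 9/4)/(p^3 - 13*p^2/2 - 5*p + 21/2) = (p - 3/2)/(p^2 - 8*p + 7)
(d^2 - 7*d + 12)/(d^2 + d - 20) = (d - 3)/(d + 5)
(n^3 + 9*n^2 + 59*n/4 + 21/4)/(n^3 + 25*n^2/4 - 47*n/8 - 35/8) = 2*(2*n + 3)/(4*n - 5)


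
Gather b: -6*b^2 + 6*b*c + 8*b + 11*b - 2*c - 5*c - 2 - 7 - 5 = -6*b^2 + b*(6*c + 19) - 7*c - 14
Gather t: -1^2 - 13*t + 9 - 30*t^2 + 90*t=-30*t^2 + 77*t + 8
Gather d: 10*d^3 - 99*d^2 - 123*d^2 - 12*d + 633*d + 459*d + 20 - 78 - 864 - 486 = 10*d^3 - 222*d^2 + 1080*d - 1408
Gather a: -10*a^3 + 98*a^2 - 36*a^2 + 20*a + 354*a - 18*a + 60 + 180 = -10*a^3 + 62*a^2 + 356*a + 240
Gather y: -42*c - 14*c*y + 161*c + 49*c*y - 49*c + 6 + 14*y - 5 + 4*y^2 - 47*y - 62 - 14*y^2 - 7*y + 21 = 70*c - 10*y^2 + y*(35*c - 40) - 40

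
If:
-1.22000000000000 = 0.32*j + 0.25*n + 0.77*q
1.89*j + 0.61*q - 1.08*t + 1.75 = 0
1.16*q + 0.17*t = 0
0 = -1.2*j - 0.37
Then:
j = -0.31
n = -4.03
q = -0.15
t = 1.00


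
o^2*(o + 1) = o^3 + o^2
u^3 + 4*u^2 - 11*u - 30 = (u - 3)*(u + 2)*(u + 5)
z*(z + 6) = z^2 + 6*z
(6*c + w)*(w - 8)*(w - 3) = 6*c*w^2 - 66*c*w + 144*c + w^3 - 11*w^2 + 24*w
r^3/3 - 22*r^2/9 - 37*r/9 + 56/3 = (r/3 + 1)*(r - 8)*(r - 7/3)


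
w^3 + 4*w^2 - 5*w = w*(w - 1)*(w + 5)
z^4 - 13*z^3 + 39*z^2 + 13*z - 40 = (z - 8)*(z - 5)*(z - 1)*(z + 1)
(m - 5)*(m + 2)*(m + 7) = m^3 + 4*m^2 - 31*m - 70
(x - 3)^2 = x^2 - 6*x + 9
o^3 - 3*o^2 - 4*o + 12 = (o - 3)*(o - 2)*(o + 2)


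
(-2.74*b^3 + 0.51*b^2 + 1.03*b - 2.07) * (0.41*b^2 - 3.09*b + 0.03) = -1.1234*b^5 + 8.6757*b^4 - 1.2358*b^3 - 4.0161*b^2 + 6.4272*b - 0.0621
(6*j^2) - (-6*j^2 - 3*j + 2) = 12*j^2 + 3*j - 2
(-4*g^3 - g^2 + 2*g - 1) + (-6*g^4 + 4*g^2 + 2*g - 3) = -6*g^4 - 4*g^3 + 3*g^2 + 4*g - 4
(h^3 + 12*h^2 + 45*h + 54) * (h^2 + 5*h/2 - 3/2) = h^5 + 29*h^4/2 + 147*h^3/2 + 297*h^2/2 + 135*h/2 - 81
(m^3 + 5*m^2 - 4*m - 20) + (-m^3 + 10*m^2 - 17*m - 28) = 15*m^2 - 21*m - 48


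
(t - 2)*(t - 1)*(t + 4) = t^3 + t^2 - 10*t + 8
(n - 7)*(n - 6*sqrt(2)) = n^2 - 6*sqrt(2)*n - 7*n + 42*sqrt(2)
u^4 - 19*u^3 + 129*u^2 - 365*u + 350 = (u - 7)*(u - 5)^2*(u - 2)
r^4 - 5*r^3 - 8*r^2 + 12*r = r*(r - 6)*(r - 1)*(r + 2)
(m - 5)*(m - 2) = m^2 - 7*m + 10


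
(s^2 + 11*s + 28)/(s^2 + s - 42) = (s + 4)/(s - 6)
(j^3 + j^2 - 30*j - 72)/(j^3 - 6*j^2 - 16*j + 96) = (j + 3)/(j - 4)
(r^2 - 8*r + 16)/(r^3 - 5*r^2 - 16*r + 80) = (r - 4)/(r^2 - r - 20)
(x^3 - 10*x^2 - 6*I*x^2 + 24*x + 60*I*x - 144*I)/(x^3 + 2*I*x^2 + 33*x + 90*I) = (x^2 - 10*x + 24)/(x^2 + 8*I*x - 15)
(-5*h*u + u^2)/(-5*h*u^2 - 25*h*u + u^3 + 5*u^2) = 1/(u + 5)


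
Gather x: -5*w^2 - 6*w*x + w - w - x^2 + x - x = -5*w^2 - 6*w*x - x^2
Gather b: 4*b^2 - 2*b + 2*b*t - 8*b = 4*b^2 + b*(2*t - 10)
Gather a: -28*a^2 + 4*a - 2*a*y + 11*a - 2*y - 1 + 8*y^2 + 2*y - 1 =-28*a^2 + a*(15 - 2*y) + 8*y^2 - 2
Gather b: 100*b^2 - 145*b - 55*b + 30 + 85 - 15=100*b^2 - 200*b + 100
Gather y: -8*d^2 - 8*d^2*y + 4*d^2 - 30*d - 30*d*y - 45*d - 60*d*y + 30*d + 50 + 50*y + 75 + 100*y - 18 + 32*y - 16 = -4*d^2 - 45*d + y*(-8*d^2 - 90*d + 182) + 91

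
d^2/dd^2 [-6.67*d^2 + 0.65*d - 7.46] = -13.3400000000000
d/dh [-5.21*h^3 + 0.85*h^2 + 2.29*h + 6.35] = -15.63*h^2 + 1.7*h + 2.29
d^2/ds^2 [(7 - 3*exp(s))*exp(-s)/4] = 7*exp(-s)/4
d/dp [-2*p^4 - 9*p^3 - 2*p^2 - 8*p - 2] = -8*p^3 - 27*p^2 - 4*p - 8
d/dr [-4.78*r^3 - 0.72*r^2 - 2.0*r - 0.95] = -14.34*r^2 - 1.44*r - 2.0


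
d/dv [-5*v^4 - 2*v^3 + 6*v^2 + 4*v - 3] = -20*v^3 - 6*v^2 + 12*v + 4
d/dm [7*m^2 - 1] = 14*m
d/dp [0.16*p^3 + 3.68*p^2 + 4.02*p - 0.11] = 0.48*p^2 + 7.36*p + 4.02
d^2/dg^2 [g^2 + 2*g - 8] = 2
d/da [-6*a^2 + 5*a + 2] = 5 - 12*a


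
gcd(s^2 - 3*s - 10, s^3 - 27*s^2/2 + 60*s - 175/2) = s - 5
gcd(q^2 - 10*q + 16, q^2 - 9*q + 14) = q - 2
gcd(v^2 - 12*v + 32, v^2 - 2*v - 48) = v - 8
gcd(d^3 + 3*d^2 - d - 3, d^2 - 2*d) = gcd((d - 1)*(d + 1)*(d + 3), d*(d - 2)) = 1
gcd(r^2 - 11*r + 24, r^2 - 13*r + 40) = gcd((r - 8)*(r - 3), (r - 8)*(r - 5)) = r - 8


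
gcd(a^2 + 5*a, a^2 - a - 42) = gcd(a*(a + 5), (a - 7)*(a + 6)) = 1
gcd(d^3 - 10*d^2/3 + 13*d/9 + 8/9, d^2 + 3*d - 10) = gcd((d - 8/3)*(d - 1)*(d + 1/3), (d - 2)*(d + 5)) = 1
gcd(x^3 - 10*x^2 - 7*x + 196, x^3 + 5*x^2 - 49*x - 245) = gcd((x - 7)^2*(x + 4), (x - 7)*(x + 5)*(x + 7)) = x - 7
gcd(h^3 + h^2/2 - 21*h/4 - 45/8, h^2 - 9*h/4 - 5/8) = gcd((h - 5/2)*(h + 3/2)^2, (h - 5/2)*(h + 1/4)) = h - 5/2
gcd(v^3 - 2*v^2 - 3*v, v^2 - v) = v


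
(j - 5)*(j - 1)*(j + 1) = j^3 - 5*j^2 - j + 5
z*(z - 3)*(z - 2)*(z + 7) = z^4 + 2*z^3 - 29*z^2 + 42*z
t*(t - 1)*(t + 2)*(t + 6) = t^4 + 7*t^3 + 4*t^2 - 12*t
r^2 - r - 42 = (r - 7)*(r + 6)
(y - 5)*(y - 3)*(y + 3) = y^3 - 5*y^2 - 9*y + 45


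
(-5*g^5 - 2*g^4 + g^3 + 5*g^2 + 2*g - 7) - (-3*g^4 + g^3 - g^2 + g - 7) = -5*g^5 + g^4 + 6*g^2 + g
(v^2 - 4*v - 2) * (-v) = -v^3 + 4*v^2 + 2*v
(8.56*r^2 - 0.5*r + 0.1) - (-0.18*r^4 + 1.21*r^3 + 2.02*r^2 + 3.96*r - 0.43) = 0.18*r^4 - 1.21*r^3 + 6.54*r^2 - 4.46*r + 0.53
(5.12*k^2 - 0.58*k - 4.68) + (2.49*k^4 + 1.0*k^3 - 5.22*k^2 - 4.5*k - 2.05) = 2.49*k^4 + 1.0*k^3 - 0.0999999999999996*k^2 - 5.08*k - 6.73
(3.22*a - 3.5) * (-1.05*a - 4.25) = -3.381*a^2 - 10.01*a + 14.875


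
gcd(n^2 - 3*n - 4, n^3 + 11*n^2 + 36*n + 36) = 1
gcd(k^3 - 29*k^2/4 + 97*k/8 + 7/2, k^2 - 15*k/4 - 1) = k^2 - 15*k/4 - 1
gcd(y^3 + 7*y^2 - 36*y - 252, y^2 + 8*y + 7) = y + 7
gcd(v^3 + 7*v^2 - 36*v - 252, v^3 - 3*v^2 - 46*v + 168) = v^2 + v - 42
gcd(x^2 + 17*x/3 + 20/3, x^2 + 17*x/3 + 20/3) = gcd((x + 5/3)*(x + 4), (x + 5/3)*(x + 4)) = x^2 + 17*x/3 + 20/3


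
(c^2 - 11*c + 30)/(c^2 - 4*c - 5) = (c - 6)/(c + 1)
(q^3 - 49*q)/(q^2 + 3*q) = (q^2 - 49)/(q + 3)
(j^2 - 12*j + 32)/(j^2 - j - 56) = (j - 4)/(j + 7)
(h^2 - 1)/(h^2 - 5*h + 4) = (h + 1)/(h - 4)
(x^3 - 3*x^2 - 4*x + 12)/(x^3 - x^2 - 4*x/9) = 9*(-x^3 + 3*x^2 + 4*x - 12)/(x*(-9*x^2 + 9*x + 4))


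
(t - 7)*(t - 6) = t^2 - 13*t + 42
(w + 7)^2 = w^2 + 14*w + 49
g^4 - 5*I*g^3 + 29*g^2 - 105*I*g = g*(g - 7*I)*(g - 3*I)*(g + 5*I)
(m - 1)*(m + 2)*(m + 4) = m^3 + 5*m^2 + 2*m - 8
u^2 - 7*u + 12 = (u - 4)*(u - 3)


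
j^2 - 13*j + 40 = (j - 8)*(j - 5)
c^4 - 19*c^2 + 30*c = c*(c - 3)*(c - 2)*(c + 5)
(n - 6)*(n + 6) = n^2 - 36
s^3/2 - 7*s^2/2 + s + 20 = (s/2 + 1)*(s - 5)*(s - 4)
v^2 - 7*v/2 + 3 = (v - 2)*(v - 3/2)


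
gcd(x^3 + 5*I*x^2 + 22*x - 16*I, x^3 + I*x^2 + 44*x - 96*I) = x + 8*I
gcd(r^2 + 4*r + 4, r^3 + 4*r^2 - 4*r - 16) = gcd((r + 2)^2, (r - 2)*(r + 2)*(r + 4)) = r + 2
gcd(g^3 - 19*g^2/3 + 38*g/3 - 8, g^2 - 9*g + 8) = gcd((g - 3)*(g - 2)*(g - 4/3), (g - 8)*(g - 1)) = 1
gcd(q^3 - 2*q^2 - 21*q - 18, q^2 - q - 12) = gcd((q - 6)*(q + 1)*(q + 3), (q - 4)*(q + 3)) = q + 3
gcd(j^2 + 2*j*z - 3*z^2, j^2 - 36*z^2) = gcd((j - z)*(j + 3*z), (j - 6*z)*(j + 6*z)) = 1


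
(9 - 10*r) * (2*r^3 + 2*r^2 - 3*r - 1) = -20*r^4 - 2*r^3 + 48*r^2 - 17*r - 9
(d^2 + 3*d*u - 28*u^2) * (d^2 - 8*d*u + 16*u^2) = d^4 - 5*d^3*u - 36*d^2*u^2 + 272*d*u^3 - 448*u^4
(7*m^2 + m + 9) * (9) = 63*m^2 + 9*m + 81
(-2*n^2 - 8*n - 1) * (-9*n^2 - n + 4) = 18*n^4 + 74*n^3 + 9*n^2 - 31*n - 4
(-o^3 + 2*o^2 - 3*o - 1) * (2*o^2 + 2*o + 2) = -2*o^5 + 2*o^4 - 4*o^3 - 4*o^2 - 8*o - 2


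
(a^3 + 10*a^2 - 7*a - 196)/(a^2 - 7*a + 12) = (a^2 + 14*a + 49)/(a - 3)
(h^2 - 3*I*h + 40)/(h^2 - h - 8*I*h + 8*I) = (h + 5*I)/(h - 1)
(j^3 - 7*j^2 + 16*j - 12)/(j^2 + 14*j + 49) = (j^3 - 7*j^2 + 16*j - 12)/(j^2 + 14*j + 49)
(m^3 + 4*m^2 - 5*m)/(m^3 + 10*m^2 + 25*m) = (m - 1)/(m + 5)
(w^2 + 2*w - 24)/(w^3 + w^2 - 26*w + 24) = 1/(w - 1)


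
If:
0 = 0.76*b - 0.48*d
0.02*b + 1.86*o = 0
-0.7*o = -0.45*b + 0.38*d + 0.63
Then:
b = -4.37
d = -6.92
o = 0.05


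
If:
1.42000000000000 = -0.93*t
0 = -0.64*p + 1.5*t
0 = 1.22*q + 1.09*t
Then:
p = -3.58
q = 1.36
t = -1.53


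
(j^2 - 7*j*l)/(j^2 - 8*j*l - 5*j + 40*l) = j*(j - 7*l)/(j^2 - 8*j*l - 5*j + 40*l)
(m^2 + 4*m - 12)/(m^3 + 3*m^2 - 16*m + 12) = 1/(m - 1)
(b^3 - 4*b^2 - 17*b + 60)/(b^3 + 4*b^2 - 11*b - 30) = (b^2 - b - 20)/(b^2 + 7*b + 10)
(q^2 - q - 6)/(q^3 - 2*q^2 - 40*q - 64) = (q - 3)/(q^2 - 4*q - 32)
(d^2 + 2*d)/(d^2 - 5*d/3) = 3*(d + 2)/(3*d - 5)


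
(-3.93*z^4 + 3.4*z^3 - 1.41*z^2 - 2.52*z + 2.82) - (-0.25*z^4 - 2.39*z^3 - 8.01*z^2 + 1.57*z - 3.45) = -3.68*z^4 + 5.79*z^3 + 6.6*z^2 - 4.09*z + 6.27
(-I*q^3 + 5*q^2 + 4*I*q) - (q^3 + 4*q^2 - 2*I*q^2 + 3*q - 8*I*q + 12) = -q^3 - I*q^3 + q^2 + 2*I*q^2 - 3*q + 12*I*q - 12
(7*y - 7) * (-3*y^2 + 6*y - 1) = -21*y^3 + 63*y^2 - 49*y + 7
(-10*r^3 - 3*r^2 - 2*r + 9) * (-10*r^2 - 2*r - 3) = 100*r^5 + 50*r^4 + 56*r^3 - 77*r^2 - 12*r - 27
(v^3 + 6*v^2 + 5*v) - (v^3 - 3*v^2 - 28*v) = 9*v^2 + 33*v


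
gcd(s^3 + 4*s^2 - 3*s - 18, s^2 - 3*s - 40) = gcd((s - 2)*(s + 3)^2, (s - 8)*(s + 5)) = 1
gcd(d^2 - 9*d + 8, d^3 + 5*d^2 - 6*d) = d - 1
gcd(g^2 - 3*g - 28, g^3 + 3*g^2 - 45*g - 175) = g - 7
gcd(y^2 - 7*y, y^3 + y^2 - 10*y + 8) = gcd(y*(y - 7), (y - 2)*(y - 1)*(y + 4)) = 1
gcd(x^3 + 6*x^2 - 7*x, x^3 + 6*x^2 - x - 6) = x - 1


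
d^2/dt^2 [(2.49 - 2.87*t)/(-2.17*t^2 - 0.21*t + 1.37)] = ((9.6012 - 37.3674*t)*(2.17*t^2 + 0.21*t - 1.37) + (2.87*t - 2.49)*(4.34*t + 0.21)*(8.68*t + 0.42))/(2.17*t^2 + 0.21*t - 1.37)^3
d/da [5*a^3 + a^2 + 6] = a*(15*a + 2)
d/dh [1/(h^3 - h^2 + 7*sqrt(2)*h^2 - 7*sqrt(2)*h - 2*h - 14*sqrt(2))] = (-3*h^2 - 14*sqrt(2)*h + 2*h + 2 + 7*sqrt(2))/(-h^3 - 7*sqrt(2)*h^2 + h^2 + 2*h + 7*sqrt(2)*h + 14*sqrt(2))^2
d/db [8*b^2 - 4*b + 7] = 16*b - 4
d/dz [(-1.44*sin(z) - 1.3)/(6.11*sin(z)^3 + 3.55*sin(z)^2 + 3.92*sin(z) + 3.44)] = (17.5968*sin(z)^3 + 28.941*sin(z)^2 + 9.23*sin(z) + 0.1424)*cos(z)/(37.3321*sin(z)^6 + 43.381*sin(z)^5 + 60.5049*sin(z)^4 + 69.8688*sin(z)^3 + 39.7904*sin(z)^2 + 26.9696*sin(z) + 11.8336)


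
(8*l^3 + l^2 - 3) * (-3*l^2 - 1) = -24*l^5 - 3*l^4 - 8*l^3 + 8*l^2 + 3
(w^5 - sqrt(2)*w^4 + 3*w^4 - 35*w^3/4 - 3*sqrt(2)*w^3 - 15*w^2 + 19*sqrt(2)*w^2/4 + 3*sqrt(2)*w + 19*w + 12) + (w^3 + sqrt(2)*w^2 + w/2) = w^5 - sqrt(2)*w^4 + 3*w^4 - 31*w^3/4 - 3*sqrt(2)*w^3 - 15*w^2 + 23*sqrt(2)*w^2/4 + 3*sqrt(2)*w + 39*w/2 + 12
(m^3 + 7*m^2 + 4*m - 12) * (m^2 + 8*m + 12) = m^5 + 15*m^4 + 72*m^3 + 104*m^2 - 48*m - 144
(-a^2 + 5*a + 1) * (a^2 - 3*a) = -a^4 + 8*a^3 - 14*a^2 - 3*a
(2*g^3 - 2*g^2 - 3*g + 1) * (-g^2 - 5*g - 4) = -2*g^5 - 8*g^4 + 5*g^3 + 22*g^2 + 7*g - 4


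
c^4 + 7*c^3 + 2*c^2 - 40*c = c*(c - 2)*(c + 4)*(c + 5)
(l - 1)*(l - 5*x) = l^2 - 5*l*x - l + 5*x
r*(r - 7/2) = r^2 - 7*r/2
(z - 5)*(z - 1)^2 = z^3 - 7*z^2 + 11*z - 5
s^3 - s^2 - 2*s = s*(s - 2)*(s + 1)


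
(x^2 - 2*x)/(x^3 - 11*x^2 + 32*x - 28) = x/(x^2 - 9*x + 14)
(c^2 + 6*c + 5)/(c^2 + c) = (c + 5)/c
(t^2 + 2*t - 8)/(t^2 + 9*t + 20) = (t - 2)/(t + 5)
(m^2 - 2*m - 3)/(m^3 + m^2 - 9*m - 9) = 1/(m + 3)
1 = 1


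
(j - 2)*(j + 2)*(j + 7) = j^3 + 7*j^2 - 4*j - 28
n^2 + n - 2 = (n - 1)*(n + 2)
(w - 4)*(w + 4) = w^2 - 16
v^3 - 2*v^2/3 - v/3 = v*(v - 1)*(v + 1/3)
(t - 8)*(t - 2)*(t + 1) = t^3 - 9*t^2 + 6*t + 16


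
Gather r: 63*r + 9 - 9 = 63*r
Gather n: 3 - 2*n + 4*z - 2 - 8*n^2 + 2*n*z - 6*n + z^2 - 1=-8*n^2 + n*(2*z - 8) + z^2 + 4*z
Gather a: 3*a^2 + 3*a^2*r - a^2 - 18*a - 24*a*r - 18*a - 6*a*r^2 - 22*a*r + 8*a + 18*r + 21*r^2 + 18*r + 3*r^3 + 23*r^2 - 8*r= a^2*(3*r + 2) + a*(-6*r^2 - 46*r - 28) + 3*r^3 + 44*r^2 + 28*r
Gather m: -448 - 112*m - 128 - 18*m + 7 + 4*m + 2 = -126*m - 567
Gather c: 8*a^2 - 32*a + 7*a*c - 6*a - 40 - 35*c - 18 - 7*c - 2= 8*a^2 - 38*a + c*(7*a - 42) - 60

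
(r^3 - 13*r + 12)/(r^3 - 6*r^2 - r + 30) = (r^2 + 3*r - 4)/(r^2 - 3*r - 10)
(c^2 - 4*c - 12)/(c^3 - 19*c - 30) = (c - 6)/(c^2 - 2*c - 15)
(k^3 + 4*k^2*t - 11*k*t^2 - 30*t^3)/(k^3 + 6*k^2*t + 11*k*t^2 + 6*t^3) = (k^2 + 2*k*t - 15*t^2)/(k^2 + 4*k*t + 3*t^2)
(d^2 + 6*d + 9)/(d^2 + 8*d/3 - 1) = 3*(d + 3)/(3*d - 1)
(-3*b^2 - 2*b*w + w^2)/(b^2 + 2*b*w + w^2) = (-3*b + w)/(b + w)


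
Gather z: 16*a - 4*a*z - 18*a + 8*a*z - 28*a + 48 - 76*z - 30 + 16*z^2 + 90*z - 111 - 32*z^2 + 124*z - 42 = -30*a - 16*z^2 + z*(4*a + 138) - 135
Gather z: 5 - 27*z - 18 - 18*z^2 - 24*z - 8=-18*z^2 - 51*z - 21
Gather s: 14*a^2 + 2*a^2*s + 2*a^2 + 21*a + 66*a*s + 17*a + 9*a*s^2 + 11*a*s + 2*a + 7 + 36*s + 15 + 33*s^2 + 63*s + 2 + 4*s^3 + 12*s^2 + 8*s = 16*a^2 + 40*a + 4*s^3 + s^2*(9*a + 45) + s*(2*a^2 + 77*a + 107) + 24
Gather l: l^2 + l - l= l^2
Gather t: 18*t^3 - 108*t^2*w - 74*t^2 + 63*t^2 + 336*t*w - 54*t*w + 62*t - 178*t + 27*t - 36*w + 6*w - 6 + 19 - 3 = 18*t^3 + t^2*(-108*w - 11) + t*(282*w - 89) - 30*w + 10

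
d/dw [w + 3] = 1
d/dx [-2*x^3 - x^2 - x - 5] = -6*x^2 - 2*x - 1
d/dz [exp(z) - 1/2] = exp(z)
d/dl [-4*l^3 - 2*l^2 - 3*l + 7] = -12*l^2 - 4*l - 3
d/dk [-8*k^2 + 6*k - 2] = 6 - 16*k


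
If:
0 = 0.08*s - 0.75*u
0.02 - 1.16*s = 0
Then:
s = 0.02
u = 0.00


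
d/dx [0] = 0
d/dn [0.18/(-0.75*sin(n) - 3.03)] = 0.135*cos(n)/(0.75*sin(n) + 3.03)^2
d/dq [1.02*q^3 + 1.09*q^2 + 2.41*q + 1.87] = 3.06*q^2 + 2.18*q + 2.41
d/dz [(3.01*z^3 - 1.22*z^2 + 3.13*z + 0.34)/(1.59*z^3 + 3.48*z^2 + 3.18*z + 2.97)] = (-1.77635683940025e-15*z^5 + 12.4146*z^4 + 9.1902*z^3 + 10.4253*z^2 - 9.6132*z + 8.2149)/(2.5281*z^6 + 11.0664*z^5 + 22.2228*z^4 + 31.5774*z^3 + 30.7836*z^2 + 18.8892*z + 8.8209)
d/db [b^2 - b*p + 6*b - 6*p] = 2*b - p + 6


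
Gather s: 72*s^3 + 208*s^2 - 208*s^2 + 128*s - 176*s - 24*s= 72*s^3 - 72*s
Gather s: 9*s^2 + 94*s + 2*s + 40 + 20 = 9*s^2 + 96*s + 60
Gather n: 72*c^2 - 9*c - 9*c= 72*c^2 - 18*c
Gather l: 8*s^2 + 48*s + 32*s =8*s^2 + 80*s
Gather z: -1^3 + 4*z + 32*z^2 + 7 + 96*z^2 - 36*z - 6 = 128*z^2 - 32*z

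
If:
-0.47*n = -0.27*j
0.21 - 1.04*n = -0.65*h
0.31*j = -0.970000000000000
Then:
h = -3.20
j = -3.13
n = -1.80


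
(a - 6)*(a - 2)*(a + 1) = a^3 - 7*a^2 + 4*a + 12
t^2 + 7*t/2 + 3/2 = (t + 1/2)*(t + 3)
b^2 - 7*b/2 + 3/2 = (b - 3)*(b - 1/2)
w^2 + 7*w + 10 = (w + 2)*(w + 5)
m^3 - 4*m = m*(m - 2)*(m + 2)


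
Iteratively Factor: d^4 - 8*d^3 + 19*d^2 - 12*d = (d - 3)*(d^3 - 5*d^2 + 4*d) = (d - 3)*(d - 1)*(d^2 - 4*d) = (d - 4)*(d - 3)*(d - 1)*(d)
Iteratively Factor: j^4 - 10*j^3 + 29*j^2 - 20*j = (j - 1)*(j^3 - 9*j^2 + 20*j) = (j - 5)*(j - 1)*(j^2 - 4*j) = j*(j - 5)*(j - 1)*(j - 4)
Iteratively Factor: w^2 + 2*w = (w + 2)*(w)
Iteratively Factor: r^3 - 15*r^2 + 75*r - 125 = (r - 5)*(r^2 - 10*r + 25) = (r - 5)^2*(r - 5)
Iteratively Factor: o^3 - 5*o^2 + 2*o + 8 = (o - 2)*(o^2 - 3*o - 4) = (o - 4)*(o - 2)*(o + 1)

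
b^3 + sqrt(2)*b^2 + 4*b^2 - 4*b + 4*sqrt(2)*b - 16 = (b + 4)*(b - sqrt(2))*(b + 2*sqrt(2))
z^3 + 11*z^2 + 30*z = z*(z + 5)*(z + 6)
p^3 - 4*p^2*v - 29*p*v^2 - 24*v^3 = (p - 8*v)*(p + v)*(p + 3*v)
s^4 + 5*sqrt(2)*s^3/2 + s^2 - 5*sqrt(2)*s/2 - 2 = (s - 1)*(s + 2*sqrt(2))*(sqrt(2)*s/2 + sqrt(2)/2)*(sqrt(2)*s + 1)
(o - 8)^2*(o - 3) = o^3 - 19*o^2 + 112*o - 192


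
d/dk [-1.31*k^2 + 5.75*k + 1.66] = 5.75 - 2.62*k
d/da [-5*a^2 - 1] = -10*a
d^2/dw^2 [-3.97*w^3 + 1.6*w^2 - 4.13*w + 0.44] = 3.2 - 23.82*w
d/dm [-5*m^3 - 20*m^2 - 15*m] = -15*m^2 - 40*m - 15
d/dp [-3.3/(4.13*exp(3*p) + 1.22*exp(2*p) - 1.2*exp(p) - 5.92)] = (40.887*exp(2*p) + 8.052*exp(p) - 3.96)*exp(p)/(4.13*exp(3*p) + 1.22*exp(2*p) - 1.2*exp(p) - 5.92)^2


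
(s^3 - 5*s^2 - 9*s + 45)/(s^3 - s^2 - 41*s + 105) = (s + 3)/(s + 7)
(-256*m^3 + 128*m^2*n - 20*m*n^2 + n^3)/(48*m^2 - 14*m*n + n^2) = (-32*m^2 + 12*m*n - n^2)/(6*m - n)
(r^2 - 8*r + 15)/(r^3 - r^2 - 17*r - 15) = (r - 3)/(r^2 + 4*r + 3)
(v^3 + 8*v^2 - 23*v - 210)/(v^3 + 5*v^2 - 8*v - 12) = (v^2 + 2*v - 35)/(v^2 - v - 2)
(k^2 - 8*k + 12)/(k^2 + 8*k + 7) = (k^2 - 8*k + 12)/(k^2 + 8*k + 7)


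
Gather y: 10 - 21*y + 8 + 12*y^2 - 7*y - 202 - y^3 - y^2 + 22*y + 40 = -y^3 + 11*y^2 - 6*y - 144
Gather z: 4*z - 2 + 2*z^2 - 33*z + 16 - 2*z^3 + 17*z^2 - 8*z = -2*z^3 + 19*z^2 - 37*z + 14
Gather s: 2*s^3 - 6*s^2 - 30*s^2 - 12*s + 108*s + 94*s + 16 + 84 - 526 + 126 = 2*s^3 - 36*s^2 + 190*s - 300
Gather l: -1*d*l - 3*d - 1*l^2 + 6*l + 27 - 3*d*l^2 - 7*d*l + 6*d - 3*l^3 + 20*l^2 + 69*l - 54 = 3*d - 3*l^3 + l^2*(19 - 3*d) + l*(75 - 8*d) - 27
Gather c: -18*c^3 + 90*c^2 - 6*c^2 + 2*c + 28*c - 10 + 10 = -18*c^3 + 84*c^2 + 30*c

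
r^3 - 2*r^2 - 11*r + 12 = (r - 4)*(r - 1)*(r + 3)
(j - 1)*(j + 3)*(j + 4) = j^3 + 6*j^2 + 5*j - 12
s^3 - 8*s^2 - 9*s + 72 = (s - 8)*(s - 3)*(s + 3)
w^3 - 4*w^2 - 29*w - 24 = (w - 8)*(w + 1)*(w + 3)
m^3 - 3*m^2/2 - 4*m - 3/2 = (m - 3)*(m + 1/2)*(m + 1)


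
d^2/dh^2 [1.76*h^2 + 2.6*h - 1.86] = 3.52000000000000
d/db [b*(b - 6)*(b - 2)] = 3*b^2 - 16*b + 12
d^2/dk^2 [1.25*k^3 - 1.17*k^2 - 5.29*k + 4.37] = 7.5*k - 2.34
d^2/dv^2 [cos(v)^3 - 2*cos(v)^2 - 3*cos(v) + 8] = 9*sin(v)^2*cos(v) - 8*sin(v)^2 + 4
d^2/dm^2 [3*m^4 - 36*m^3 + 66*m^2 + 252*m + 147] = 36*m^2 - 216*m + 132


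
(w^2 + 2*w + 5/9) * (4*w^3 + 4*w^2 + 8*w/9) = 4*w^5 + 12*w^4 + 100*w^3/9 + 4*w^2 + 40*w/81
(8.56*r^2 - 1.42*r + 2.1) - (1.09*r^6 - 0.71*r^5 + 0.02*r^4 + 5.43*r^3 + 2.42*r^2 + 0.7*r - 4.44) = -1.09*r^6 + 0.71*r^5 - 0.02*r^4 - 5.43*r^3 + 6.14*r^2 - 2.12*r + 6.54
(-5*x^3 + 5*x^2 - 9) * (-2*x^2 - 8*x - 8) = 10*x^5 + 30*x^4 - 22*x^2 + 72*x + 72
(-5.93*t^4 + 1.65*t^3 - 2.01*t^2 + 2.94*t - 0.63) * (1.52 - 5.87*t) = 34.8091*t^5 - 18.6991*t^4 + 14.3067*t^3 - 20.313*t^2 + 8.1669*t - 0.9576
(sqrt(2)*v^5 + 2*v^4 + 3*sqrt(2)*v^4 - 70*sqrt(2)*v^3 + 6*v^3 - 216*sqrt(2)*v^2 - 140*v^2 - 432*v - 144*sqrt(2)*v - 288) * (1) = sqrt(2)*v^5 + 2*v^4 + 3*sqrt(2)*v^4 - 70*sqrt(2)*v^3 + 6*v^3 - 216*sqrt(2)*v^2 - 140*v^2 - 432*v - 144*sqrt(2)*v - 288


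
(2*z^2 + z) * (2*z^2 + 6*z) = 4*z^4 + 14*z^3 + 6*z^2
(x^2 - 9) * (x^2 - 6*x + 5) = x^4 - 6*x^3 - 4*x^2 + 54*x - 45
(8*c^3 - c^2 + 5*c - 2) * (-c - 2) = -8*c^4 - 15*c^3 - 3*c^2 - 8*c + 4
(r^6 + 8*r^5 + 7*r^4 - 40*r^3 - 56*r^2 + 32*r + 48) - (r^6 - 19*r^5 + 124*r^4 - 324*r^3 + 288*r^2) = 27*r^5 - 117*r^4 + 284*r^3 - 344*r^2 + 32*r + 48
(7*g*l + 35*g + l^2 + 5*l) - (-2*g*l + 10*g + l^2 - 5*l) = 9*g*l + 25*g + 10*l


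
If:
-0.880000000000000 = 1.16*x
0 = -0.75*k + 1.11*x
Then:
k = -1.12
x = -0.76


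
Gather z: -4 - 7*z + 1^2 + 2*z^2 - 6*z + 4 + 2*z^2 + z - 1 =4*z^2 - 12*z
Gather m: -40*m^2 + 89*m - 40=-40*m^2 + 89*m - 40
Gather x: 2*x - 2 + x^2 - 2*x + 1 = x^2 - 1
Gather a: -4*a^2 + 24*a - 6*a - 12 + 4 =-4*a^2 + 18*a - 8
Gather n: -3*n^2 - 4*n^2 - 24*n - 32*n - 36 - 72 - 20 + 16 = -7*n^2 - 56*n - 112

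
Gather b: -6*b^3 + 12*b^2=-6*b^3 + 12*b^2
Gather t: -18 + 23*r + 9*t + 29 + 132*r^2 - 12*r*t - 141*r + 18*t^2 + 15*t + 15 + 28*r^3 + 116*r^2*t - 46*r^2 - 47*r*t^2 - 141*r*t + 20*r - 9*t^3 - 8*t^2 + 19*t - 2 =28*r^3 + 86*r^2 - 98*r - 9*t^3 + t^2*(10 - 47*r) + t*(116*r^2 - 153*r + 43) + 24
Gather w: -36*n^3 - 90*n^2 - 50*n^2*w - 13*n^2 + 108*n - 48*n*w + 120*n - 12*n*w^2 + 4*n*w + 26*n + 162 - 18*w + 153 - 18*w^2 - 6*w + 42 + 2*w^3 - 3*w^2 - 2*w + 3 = -36*n^3 - 103*n^2 + 254*n + 2*w^3 + w^2*(-12*n - 21) + w*(-50*n^2 - 44*n - 26) + 360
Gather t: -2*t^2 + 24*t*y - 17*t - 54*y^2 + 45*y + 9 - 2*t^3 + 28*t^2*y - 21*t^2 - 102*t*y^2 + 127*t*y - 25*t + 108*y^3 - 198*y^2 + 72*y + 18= -2*t^3 + t^2*(28*y - 23) + t*(-102*y^2 + 151*y - 42) + 108*y^3 - 252*y^2 + 117*y + 27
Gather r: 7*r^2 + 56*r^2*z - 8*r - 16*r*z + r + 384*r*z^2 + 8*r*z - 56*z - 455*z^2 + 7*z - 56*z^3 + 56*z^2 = r^2*(56*z + 7) + r*(384*z^2 - 8*z - 7) - 56*z^3 - 399*z^2 - 49*z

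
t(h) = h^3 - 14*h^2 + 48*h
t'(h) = 3*h^2 - 28*h + 48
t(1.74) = 46.40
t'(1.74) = 8.36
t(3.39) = 40.79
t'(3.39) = -12.44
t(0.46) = 19.21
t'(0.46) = 35.75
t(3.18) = 43.22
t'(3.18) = -10.70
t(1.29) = 40.77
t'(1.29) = 16.87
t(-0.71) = -41.50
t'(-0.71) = 69.39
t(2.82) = 46.45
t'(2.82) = -7.10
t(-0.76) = -45.01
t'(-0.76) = 71.01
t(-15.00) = -7245.00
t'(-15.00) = 1143.00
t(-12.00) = -4320.00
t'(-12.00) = 816.00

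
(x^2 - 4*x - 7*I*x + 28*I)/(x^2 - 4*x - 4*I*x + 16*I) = (x - 7*I)/(x - 4*I)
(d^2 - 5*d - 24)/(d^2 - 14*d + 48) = (d + 3)/(d - 6)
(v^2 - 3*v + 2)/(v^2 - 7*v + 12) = (v^2 - 3*v + 2)/(v^2 - 7*v + 12)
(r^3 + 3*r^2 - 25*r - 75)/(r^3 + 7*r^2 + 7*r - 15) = (r - 5)/(r - 1)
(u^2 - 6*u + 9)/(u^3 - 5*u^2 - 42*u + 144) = (u - 3)/(u^2 - 2*u - 48)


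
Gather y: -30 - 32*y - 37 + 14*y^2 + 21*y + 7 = 14*y^2 - 11*y - 60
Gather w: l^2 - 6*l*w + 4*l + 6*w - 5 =l^2 + 4*l + w*(6 - 6*l) - 5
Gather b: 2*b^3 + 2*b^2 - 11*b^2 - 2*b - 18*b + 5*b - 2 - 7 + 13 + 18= 2*b^3 - 9*b^2 - 15*b + 22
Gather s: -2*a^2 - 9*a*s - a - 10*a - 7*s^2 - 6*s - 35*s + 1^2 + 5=-2*a^2 - 11*a - 7*s^2 + s*(-9*a - 41) + 6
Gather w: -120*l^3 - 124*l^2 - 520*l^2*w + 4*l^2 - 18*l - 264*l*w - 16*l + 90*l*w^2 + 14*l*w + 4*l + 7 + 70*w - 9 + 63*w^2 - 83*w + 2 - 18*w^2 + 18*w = -120*l^3 - 120*l^2 - 30*l + w^2*(90*l + 45) + w*(-520*l^2 - 250*l + 5)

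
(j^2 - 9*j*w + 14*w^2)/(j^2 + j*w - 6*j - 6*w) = (j^2 - 9*j*w + 14*w^2)/(j^2 + j*w - 6*j - 6*w)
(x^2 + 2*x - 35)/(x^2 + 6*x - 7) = (x - 5)/(x - 1)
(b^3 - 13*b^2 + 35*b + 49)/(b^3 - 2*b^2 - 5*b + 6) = (b^3 - 13*b^2 + 35*b + 49)/(b^3 - 2*b^2 - 5*b + 6)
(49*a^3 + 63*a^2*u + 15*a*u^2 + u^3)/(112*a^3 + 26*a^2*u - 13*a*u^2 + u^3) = (49*a^3 + 63*a^2*u + 15*a*u^2 + u^3)/(112*a^3 + 26*a^2*u - 13*a*u^2 + u^3)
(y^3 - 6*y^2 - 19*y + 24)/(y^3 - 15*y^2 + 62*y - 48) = (y + 3)/(y - 6)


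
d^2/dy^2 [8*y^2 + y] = 16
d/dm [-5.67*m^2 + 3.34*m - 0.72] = 3.34 - 11.34*m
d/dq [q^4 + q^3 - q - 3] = 4*q^3 + 3*q^2 - 1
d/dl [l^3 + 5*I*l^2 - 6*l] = 3*l^2 + 10*I*l - 6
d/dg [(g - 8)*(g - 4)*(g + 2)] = 3*g^2 - 20*g + 8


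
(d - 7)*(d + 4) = d^2 - 3*d - 28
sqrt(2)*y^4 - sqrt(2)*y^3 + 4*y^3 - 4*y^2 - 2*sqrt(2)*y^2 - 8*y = y*(y - 2)*(y + 2*sqrt(2))*(sqrt(2)*y + sqrt(2))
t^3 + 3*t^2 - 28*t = t*(t - 4)*(t + 7)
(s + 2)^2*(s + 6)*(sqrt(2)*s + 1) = sqrt(2)*s^4 + s^3 + 10*sqrt(2)*s^3 + 10*s^2 + 28*sqrt(2)*s^2 + 28*s + 24*sqrt(2)*s + 24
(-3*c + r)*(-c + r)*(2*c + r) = 6*c^3 - 5*c^2*r - 2*c*r^2 + r^3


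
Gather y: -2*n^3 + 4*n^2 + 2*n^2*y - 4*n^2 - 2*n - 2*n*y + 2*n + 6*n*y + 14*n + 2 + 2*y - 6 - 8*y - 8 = -2*n^3 + 14*n + y*(2*n^2 + 4*n - 6) - 12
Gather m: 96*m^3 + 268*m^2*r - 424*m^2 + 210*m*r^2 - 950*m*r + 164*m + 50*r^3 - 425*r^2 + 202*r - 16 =96*m^3 + m^2*(268*r - 424) + m*(210*r^2 - 950*r + 164) + 50*r^3 - 425*r^2 + 202*r - 16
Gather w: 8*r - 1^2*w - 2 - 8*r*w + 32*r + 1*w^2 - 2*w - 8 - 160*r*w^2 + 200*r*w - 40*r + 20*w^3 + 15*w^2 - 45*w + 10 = 20*w^3 + w^2*(16 - 160*r) + w*(192*r - 48)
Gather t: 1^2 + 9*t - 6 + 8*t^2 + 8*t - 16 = 8*t^2 + 17*t - 21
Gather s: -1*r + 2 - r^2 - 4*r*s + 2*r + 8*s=-r^2 + r + s*(8 - 4*r) + 2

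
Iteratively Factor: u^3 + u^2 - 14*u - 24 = (u + 3)*(u^2 - 2*u - 8) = (u + 2)*(u + 3)*(u - 4)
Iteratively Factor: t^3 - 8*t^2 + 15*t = (t)*(t^2 - 8*t + 15) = t*(t - 5)*(t - 3)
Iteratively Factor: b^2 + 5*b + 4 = (b + 4)*(b + 1)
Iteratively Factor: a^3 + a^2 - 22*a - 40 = (a + 4)*(a^2 - 3*a - 10) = (a - 5)*(a + 4)*(a + 2)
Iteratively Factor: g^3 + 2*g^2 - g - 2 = (g + 1)*(g^2 + g - 2) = (g - 1)*(g + 1)*(g + 2)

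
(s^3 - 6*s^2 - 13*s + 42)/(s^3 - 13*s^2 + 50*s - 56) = (s + 3)/(s - 4)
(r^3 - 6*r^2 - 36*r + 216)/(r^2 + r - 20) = (r^3 - 6*r^2 - 36*r + 216)/(r^2 + r - 20)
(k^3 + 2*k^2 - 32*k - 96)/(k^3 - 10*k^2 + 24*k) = (k^2 + 8*k + 16)/(k*(k - 4))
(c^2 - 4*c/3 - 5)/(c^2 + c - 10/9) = 3*(c - 3)/(3*c - 2)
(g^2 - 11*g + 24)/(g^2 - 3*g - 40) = (g - 3)/(g + 5)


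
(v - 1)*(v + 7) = v^2 + 6*v - 7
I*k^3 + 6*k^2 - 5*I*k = k*(k - 5*I)*(I*k + 1)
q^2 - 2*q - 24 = (q - 6)*(q + 4)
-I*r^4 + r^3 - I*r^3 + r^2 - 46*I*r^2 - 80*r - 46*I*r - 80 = (r - 5*I)*(r - 2*I)*(r + 8*I)*(-I*r - I)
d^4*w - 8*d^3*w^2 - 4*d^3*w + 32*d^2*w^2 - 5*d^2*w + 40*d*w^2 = d*(d - 5)*(d - 8*w)*(d*w + w)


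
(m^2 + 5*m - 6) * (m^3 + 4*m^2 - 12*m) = m^5 + 9*m^4 + 2*m^3 - 84*m^2 + 72*m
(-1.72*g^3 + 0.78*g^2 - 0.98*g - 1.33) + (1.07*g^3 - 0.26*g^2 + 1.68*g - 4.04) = -0.65*g^3 + 0.52*g^2 + 0.7*g - 5.37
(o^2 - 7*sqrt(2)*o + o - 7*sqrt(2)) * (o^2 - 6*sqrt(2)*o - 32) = o^4 - 13*sqrt(2)*o^3 + o^3 - 13*sqrt(2)*o^2 + 52*o^2 + 52*o + 224*sqrt(2)*o + 224*sqrt(2)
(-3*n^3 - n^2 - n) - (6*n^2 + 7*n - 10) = -3*n^3 - 7*n^2 - 8*n + 10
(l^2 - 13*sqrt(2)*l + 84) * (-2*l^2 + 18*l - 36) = -2*l^4 + 18*l^3 + 26*sqrt(2)*l^3 - 234*sqrt(2)*l^2 - 204*l^2 + 468*sqrt(2)*l + 1512*l - 3024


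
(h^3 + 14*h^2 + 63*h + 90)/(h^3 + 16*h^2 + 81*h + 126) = (h + 5)/(h + 7)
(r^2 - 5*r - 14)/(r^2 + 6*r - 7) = (r^2 - 5*r - 14)/(r^2 + 6*r - 7)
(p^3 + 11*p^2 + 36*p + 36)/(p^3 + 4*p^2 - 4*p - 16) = (p^2 + 9*p + 18)/(p^2 + 2*p - 8)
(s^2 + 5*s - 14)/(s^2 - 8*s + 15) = (s^2 + 5*s - 14)/(s^2 - 8*s + 15)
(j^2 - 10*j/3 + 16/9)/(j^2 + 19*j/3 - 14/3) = (j - 8/3)/(j + 7)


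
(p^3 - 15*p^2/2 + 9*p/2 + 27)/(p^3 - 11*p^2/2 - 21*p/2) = (p^2 - 9*p + 18)/(p*(p - 7))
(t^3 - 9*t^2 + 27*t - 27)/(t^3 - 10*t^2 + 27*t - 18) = (t^2 - 6*t + 9)/(t^2 - 7*t + 6)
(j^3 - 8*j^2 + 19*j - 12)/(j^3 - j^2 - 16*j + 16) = (j - 3)/(j + 4)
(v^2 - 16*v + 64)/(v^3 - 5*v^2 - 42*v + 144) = (v - 8)/(v^2 + 3*v - 18)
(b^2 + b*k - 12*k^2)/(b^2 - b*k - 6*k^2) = (b + 4*k)/(b + 2*k)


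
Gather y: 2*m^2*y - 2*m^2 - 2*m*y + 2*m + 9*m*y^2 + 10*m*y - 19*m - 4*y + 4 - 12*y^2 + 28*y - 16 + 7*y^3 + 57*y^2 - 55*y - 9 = -2*m^2 - 17*m + 7*y^3 + y^2*(9*m + 45) + y*(2*m^2 + 8*m - 31) - 21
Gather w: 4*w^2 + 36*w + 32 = 4*w^2 + 36*w + 32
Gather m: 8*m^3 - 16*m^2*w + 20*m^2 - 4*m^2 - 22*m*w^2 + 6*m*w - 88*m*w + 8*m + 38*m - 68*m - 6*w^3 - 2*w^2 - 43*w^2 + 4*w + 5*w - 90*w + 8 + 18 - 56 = 8*m^3 + m^2*(16 - 16*w) + m*(-22*w^2 - 82*w - 22) - 6*w^3 - 45*w^2 - 81*w - 30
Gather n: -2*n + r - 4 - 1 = -2*n + r - 5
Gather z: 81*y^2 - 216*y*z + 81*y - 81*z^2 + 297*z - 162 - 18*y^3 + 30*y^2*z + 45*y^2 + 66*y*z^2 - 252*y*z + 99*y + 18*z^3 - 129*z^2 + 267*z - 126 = -18*y^3 + 126*y^2 + 180*y + 18*z^3 + z^2*(66*y - 210) + z*(30*y^2 - 468*y + 564) - 288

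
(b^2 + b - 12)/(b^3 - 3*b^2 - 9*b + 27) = (b + 4)/(b^2 - 9)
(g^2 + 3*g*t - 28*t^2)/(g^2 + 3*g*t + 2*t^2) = (g^2 + 3*g*t - 28*t^2)/(g^2 + 3*g*t + 2*t^2)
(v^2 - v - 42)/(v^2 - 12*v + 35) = (v + 6)/(v - 5)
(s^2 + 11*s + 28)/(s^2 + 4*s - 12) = (s^2 + 11*s + 28)/(s^2 + 4*s - 12)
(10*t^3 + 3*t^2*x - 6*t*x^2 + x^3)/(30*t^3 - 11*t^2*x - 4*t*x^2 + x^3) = (t + x)/(3*t + x)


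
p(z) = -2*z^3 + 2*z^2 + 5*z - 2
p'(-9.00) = -517.00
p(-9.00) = 1573.00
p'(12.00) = -811.00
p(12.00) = -3110.00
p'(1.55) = -3.22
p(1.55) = 3.11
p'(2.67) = -27.09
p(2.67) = -12.46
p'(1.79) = -7.06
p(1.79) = 1.89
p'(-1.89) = -23.99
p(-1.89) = 9.20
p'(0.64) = 5.10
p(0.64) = 1.49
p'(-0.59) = 0.55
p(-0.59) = -3.84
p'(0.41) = 5.63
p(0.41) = 0.25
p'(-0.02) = 4.92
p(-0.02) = -2.10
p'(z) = -6*z^2 + 4*z + 5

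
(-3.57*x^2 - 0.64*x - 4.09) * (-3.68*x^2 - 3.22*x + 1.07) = 13.1376*x^4 + 13.8506*x^3 + 13.2921*x^2 + 12.485*x - 4.3763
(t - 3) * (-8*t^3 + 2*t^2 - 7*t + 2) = -8*t^4 + 26*t^3 - 13*t^2 + 23*t - 6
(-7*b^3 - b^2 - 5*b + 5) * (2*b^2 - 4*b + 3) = -14*b^5 + 26*b^4 - 27*b^3 + 27*b^2 - 35*b + 15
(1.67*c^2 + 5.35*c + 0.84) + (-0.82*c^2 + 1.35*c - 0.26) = 0.85*c^2 + 6.7*c + 0.58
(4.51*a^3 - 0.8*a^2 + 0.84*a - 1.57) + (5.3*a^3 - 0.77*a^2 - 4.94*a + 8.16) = 9.81*a^3 - 1.57*a^2 - 4.1*a + 6.59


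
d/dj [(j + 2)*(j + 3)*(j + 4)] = 3*j^2 + 18*j + 26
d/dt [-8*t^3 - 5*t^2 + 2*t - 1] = -24*t^2 - 10*t + 2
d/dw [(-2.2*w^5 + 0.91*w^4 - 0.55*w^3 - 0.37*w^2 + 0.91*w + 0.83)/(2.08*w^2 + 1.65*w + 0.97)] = (-13.728*w^6 - 10.7344*w^5 - 7.3095*w^4 + 1.7158*w^3 - 4.1038*w^2 - 4.1706*w - 0.4868)/(4.3264*w^4 + 6.864*w^3 + 6.7577*w^2 + 3.201*w + 0.9409)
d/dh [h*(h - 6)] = 2*h - 6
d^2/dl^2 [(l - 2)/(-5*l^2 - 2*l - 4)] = 2*(-4*(l - 2)*(5*l + 1)^2 + (15*l - 8)*(5*l^2 + 2*l + 4))/(5*l^2 + 2*l + 4)^3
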